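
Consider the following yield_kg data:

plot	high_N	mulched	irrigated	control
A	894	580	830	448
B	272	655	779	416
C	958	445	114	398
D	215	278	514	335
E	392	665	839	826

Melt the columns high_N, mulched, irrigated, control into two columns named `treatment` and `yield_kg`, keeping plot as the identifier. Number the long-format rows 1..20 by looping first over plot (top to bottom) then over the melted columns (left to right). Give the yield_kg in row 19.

839

20 rows total (5 × 4). Row 19: index ⌊(19-1)/4⌋ = 4 into plot → E; (19-1) mod 4 = 2 into the melted columns → irrigated.
So row 19 is (E, irrigated, 839); yield_kg = 839.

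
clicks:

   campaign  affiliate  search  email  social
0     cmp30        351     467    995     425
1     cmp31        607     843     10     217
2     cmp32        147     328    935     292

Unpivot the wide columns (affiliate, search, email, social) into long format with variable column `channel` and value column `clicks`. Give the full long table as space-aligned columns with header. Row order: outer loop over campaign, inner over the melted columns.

campaign  channel    clicks
cmp30     affiliate  351   
cmp30     search     467   
cmp30     email      995   
cmp30     social     425   
cmp31     affiliate  607   
cmp31     search     843   
cmp31     email      10    
cmp31     social     217   
cmp32     affiliate  147   
cmp32     search     328   
cmp32     email      935   
cmp32     social     292   

Each (campaign, column) pair becomes one row: 3 × 4 = 12 rows.
For example, (cmp30, affiliate) → clicks=351.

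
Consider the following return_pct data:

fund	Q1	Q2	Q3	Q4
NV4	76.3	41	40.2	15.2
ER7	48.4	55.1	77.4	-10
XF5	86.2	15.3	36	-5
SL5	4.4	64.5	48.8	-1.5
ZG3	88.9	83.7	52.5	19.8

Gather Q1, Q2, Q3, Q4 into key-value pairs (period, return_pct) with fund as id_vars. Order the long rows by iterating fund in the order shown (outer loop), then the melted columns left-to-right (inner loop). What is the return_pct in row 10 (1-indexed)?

20 rows total (5 × 4). Row 10: index ⌊(10-1)/4⌋ = 2 into fund → XF5; (10-1) mod 4 = 1 into the melted columns → Q2.
So row 10 is (XF5, Q2, 15.3); return_pct = 15.3.

15.3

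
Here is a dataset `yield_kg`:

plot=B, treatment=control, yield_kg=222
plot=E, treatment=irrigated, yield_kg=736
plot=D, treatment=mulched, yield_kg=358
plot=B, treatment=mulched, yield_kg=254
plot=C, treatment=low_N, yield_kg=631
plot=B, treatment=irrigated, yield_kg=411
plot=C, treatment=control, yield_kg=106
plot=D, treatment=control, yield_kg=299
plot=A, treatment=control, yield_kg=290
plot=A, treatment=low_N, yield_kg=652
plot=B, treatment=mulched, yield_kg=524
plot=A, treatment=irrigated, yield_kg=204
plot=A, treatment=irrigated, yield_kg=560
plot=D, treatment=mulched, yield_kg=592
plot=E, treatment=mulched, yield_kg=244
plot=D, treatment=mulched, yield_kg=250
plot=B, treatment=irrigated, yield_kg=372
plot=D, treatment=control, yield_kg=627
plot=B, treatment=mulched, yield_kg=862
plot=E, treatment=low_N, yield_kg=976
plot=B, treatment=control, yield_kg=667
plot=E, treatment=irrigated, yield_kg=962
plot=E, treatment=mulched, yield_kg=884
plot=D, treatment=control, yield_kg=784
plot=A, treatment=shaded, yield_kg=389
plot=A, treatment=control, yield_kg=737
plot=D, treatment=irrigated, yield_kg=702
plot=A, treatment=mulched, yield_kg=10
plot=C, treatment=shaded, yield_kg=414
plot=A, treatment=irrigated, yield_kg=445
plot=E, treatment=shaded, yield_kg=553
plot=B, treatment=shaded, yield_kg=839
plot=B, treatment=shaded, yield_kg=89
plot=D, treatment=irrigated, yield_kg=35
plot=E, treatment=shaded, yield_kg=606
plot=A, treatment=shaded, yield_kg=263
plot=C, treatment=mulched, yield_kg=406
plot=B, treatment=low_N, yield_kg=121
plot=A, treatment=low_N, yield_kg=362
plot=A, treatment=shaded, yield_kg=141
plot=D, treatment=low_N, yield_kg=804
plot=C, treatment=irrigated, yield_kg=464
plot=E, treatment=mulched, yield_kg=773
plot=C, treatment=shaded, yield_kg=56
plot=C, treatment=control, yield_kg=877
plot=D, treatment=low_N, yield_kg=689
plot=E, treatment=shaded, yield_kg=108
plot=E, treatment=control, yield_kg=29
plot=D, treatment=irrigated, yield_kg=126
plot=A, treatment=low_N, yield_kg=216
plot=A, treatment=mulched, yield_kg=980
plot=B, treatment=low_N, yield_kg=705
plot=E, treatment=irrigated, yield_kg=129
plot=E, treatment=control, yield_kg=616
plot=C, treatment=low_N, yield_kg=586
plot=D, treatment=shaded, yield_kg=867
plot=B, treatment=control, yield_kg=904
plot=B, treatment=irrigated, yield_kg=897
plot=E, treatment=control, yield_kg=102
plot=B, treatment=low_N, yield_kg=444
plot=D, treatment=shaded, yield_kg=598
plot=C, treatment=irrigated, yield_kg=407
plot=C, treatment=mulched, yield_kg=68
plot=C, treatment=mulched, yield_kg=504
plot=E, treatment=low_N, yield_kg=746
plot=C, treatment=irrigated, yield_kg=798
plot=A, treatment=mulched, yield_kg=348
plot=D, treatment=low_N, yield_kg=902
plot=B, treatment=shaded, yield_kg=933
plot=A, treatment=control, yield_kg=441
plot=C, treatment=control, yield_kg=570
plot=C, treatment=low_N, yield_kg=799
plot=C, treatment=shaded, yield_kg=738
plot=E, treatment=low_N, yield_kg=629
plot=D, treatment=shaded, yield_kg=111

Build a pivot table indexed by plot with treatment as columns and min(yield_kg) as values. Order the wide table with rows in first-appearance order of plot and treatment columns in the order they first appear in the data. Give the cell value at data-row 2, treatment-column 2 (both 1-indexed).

129

With rows in first-appearance order of plot, row 2 is plot=E. treatment columns in first-appearance order: control, irrigated, mulched, low_N, shaded; column 2 is irrigated.
Long rows with plot=E, treatment=irrigated: min(736, 962, 129) = 129.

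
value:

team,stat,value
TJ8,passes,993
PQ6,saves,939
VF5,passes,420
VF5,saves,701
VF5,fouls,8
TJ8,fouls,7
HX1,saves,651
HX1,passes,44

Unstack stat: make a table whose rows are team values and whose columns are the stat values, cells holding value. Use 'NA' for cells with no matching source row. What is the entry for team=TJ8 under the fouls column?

7

The long row with team=TJ8, stat=fouls has value=7.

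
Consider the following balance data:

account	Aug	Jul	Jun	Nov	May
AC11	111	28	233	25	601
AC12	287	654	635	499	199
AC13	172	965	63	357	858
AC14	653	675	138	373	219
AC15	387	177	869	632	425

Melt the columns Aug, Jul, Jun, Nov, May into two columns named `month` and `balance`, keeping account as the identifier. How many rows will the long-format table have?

5 account values × 5 melted columns = 25 rows.

25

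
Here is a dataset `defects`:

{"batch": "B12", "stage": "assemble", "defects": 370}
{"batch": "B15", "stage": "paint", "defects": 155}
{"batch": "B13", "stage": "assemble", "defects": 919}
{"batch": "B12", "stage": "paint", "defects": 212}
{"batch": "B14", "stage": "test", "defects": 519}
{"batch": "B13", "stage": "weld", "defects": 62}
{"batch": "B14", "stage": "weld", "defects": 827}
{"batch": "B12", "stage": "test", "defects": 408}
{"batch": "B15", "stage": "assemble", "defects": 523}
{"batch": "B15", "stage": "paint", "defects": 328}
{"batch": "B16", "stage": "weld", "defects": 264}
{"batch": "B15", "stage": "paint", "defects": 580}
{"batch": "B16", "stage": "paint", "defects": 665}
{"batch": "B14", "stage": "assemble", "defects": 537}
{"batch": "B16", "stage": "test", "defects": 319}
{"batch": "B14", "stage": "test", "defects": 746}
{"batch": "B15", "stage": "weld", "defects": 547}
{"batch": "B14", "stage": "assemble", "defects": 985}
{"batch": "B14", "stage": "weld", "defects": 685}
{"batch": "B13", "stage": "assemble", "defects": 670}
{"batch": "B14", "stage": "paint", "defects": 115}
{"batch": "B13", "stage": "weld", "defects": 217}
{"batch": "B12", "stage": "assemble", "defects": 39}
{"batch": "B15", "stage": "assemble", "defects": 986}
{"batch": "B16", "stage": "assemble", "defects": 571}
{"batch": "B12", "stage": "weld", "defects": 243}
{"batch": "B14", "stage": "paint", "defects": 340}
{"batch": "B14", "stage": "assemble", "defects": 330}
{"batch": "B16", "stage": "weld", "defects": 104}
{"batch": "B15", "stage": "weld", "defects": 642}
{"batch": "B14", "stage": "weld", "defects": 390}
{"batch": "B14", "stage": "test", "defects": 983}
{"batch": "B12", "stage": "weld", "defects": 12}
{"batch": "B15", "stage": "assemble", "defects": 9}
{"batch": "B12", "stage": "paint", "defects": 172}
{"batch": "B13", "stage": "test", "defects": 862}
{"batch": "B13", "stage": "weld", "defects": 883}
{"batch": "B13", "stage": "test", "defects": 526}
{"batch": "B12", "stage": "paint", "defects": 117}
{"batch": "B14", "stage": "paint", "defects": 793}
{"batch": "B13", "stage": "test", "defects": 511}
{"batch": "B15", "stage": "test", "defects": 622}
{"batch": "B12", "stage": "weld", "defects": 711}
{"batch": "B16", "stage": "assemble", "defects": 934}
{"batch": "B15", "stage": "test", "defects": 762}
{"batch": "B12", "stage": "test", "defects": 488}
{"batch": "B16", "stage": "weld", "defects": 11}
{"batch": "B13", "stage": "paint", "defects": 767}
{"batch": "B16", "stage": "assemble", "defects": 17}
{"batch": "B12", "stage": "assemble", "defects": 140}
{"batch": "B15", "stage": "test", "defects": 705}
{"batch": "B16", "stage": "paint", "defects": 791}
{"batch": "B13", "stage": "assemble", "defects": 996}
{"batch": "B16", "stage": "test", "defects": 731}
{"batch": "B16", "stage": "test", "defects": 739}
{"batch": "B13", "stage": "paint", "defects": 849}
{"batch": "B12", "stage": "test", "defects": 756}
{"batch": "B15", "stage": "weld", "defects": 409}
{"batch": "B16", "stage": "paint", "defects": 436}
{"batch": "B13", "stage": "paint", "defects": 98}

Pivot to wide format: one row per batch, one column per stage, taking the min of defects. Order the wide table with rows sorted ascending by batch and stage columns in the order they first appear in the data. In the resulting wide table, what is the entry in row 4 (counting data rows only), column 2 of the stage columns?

With rows sorted ascending by batch, row 4 is batch=B15. stage columns in first-appearance order: assemble, paint, test, weld; column 2 is paint.
Long rows with batch=B15, stage=paint: min(155, 328, 580) = 155.

155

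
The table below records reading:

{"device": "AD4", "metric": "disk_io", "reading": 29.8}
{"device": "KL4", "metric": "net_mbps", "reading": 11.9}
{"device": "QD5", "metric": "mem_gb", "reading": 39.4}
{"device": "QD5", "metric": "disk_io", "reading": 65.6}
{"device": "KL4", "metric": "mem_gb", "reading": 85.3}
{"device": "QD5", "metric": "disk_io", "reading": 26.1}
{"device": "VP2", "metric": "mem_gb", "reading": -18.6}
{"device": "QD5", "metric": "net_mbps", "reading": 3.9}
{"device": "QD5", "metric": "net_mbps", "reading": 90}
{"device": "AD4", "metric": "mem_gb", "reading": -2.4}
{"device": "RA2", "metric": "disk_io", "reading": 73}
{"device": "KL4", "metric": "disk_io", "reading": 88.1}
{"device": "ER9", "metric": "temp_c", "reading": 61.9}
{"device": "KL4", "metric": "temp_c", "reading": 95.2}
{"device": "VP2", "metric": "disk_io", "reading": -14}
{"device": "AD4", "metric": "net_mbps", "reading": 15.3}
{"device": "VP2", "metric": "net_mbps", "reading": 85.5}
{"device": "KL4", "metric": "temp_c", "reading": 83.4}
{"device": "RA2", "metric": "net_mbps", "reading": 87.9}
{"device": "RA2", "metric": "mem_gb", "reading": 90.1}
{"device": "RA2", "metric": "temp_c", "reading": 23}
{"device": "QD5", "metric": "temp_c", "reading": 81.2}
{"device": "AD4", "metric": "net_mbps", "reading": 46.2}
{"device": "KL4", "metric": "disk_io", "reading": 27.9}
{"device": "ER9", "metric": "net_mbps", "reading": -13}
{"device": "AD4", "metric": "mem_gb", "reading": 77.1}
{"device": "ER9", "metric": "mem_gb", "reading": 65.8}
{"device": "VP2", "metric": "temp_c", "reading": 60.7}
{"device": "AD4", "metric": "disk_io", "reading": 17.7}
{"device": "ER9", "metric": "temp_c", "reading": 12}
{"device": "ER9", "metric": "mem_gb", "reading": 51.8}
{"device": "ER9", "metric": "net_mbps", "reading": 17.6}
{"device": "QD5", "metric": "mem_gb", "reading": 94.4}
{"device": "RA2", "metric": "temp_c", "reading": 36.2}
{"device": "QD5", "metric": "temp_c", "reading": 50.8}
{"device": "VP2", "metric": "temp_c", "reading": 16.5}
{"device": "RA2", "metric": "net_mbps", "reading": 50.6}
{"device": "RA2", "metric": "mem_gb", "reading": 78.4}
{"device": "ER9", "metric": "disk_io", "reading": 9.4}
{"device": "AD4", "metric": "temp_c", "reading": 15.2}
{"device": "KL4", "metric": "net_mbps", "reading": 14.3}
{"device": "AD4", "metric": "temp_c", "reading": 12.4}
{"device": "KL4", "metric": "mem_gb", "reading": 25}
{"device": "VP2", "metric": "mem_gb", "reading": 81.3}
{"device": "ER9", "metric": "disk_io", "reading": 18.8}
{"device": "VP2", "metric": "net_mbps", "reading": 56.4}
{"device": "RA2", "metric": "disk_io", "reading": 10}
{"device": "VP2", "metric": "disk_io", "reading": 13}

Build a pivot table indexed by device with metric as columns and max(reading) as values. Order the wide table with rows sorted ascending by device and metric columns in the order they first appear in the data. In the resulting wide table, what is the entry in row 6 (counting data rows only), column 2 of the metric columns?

With rows sorted ascending by device, row 6 is device=VP2. metric columns in first-appearance order: disk_io, net_mbps, mem_gb, temp_c; column 2 is net_mbps.
Long rows with device=VP2, metric=net_mbps: max(85.5, 56.4) = 85.5.

85.5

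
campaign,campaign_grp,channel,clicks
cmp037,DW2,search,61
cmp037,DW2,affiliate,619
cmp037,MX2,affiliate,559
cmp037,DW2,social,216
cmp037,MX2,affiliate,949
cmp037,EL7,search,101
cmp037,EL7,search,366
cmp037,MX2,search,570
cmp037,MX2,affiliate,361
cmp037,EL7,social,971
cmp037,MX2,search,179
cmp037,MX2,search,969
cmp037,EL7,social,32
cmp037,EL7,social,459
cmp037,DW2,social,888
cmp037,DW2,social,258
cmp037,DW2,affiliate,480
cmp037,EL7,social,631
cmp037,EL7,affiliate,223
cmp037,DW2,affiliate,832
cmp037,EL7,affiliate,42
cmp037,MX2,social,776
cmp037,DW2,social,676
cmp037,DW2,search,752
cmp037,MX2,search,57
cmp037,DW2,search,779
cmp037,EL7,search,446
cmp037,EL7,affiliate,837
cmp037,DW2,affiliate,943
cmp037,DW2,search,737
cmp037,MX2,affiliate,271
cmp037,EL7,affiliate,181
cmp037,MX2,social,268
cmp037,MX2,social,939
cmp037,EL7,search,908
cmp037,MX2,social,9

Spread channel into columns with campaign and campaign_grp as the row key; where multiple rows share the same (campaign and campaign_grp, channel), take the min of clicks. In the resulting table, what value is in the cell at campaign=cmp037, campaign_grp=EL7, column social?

Rows with campaign=cmp037, campaign_grp=EL7 and channel=social: clicks values are 971, 32, 459, 631.
min(971, 32, 459, 631) = 32.

32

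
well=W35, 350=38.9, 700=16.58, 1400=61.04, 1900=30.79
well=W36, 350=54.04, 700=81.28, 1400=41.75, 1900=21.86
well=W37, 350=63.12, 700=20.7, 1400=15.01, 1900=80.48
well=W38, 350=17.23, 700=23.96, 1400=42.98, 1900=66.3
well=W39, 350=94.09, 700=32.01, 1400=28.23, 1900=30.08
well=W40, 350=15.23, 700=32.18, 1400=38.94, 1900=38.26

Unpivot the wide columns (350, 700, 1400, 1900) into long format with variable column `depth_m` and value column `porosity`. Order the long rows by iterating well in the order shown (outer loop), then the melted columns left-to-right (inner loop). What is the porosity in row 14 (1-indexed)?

24 rows total (6 × 4). Row 14: index ⌊(14-1)/4⌋ = 3 into well → W38; (14-1) mod 4 = 1 into the melted columns → 700.
So row 14 is (W38, 700, 23.96); porosity = 23.96.

23.96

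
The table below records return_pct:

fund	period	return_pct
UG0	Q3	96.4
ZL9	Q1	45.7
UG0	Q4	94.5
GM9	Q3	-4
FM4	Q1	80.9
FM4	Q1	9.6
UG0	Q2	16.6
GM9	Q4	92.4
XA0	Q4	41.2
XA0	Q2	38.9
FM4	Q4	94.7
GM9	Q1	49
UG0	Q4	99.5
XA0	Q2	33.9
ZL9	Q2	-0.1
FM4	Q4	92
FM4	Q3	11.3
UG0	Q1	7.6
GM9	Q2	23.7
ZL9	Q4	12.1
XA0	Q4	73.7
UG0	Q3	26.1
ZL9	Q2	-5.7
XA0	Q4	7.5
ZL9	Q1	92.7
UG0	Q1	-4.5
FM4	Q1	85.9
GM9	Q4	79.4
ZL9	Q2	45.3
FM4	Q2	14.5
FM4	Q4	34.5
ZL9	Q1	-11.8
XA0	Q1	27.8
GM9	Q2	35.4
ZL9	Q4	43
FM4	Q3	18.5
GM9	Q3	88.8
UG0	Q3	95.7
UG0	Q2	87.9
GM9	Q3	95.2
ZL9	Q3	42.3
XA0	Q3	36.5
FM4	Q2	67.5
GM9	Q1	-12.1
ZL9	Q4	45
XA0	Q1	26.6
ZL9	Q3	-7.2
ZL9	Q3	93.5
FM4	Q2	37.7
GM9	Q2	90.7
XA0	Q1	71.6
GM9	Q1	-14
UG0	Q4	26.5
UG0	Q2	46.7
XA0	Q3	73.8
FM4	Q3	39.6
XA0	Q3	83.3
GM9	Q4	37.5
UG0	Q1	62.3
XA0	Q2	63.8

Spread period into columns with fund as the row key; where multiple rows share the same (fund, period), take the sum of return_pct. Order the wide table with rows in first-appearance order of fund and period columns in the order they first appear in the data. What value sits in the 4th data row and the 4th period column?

119.7

With rows in first-appearance order of fund, row 4 is fund=FM4. period columns in first-appearance order: Q3, Q1, Q4, Q2; column 4 is Q2.
Long rows with fund=FM4, period=Q2: 14.5 + 67.5 + 37.7 = 119.7.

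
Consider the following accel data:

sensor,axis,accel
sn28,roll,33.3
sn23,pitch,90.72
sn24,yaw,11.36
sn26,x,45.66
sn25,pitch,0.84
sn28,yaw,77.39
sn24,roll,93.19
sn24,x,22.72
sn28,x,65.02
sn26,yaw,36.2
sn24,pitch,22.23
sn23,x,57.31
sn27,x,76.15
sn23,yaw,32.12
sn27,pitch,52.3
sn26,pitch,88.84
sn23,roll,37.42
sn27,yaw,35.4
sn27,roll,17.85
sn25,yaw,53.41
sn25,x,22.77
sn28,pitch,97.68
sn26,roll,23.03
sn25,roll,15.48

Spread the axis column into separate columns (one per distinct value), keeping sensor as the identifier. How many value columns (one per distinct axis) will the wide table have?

4 distinct axis values: x, roll, yaw, pitch.

4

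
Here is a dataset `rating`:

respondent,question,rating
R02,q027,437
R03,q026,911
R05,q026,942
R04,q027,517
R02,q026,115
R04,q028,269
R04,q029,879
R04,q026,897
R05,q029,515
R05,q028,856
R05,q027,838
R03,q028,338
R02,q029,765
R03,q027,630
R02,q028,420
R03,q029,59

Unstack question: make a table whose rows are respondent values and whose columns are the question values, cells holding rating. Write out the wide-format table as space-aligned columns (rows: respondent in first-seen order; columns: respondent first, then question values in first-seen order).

respondent  q027  q026  q028  q029
R02         437   115   420   765 
R03         630   911   338   59  
R05         838   942   856   515 
R04         517   897   269   879 

Columns: respondent plus the 4 distinct question values (q027, q026, q028, q029).
For example, row R02 column q027 takes rating=437 from the long row (R02, q027).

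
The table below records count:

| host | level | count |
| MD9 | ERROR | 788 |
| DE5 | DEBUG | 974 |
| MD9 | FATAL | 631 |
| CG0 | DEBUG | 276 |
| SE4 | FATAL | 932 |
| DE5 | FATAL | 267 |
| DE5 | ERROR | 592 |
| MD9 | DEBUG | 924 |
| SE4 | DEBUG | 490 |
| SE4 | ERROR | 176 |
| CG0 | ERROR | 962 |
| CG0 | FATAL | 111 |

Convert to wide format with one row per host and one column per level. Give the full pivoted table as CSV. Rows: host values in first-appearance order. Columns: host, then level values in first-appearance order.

Columns: host plus the 3 distinct level values (ERROR, DEBUG, FATAL).
For example, row MD9 column ERROR takes count=788 from the long row (MD9, ERROR).

host,ERROR,DEBUG,FATAL
MD9,788,924,631
DE5,592,974,267
CG0,962,276,111
SE4,176,490,932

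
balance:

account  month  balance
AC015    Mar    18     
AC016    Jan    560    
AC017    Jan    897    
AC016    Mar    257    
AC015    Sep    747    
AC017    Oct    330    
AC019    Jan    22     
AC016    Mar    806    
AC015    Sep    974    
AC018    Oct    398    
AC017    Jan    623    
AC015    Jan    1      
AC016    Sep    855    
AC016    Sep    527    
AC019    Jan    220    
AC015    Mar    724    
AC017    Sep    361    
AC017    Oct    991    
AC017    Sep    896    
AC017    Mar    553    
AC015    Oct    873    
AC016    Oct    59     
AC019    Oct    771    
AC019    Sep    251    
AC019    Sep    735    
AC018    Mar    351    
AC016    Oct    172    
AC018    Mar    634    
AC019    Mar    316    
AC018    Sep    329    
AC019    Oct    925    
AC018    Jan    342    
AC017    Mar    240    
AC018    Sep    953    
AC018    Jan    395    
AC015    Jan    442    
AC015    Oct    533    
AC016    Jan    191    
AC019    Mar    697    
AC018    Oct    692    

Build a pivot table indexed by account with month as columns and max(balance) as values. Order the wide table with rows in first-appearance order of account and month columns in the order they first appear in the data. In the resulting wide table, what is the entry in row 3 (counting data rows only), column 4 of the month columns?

991

With rows in first-appearance order of account, row 3 is account=AC017. month columns in first-appearance order: Mar, Jan, Sep, Oct; column 4 is Oct.
Long rows with account=AC017, month=Oct: max(330, 991) = 991.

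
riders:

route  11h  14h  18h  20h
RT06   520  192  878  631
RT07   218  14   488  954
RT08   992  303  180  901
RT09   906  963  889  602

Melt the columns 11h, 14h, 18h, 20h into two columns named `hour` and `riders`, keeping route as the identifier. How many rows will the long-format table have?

16

4 route values × 4 melted columns = 16 rows.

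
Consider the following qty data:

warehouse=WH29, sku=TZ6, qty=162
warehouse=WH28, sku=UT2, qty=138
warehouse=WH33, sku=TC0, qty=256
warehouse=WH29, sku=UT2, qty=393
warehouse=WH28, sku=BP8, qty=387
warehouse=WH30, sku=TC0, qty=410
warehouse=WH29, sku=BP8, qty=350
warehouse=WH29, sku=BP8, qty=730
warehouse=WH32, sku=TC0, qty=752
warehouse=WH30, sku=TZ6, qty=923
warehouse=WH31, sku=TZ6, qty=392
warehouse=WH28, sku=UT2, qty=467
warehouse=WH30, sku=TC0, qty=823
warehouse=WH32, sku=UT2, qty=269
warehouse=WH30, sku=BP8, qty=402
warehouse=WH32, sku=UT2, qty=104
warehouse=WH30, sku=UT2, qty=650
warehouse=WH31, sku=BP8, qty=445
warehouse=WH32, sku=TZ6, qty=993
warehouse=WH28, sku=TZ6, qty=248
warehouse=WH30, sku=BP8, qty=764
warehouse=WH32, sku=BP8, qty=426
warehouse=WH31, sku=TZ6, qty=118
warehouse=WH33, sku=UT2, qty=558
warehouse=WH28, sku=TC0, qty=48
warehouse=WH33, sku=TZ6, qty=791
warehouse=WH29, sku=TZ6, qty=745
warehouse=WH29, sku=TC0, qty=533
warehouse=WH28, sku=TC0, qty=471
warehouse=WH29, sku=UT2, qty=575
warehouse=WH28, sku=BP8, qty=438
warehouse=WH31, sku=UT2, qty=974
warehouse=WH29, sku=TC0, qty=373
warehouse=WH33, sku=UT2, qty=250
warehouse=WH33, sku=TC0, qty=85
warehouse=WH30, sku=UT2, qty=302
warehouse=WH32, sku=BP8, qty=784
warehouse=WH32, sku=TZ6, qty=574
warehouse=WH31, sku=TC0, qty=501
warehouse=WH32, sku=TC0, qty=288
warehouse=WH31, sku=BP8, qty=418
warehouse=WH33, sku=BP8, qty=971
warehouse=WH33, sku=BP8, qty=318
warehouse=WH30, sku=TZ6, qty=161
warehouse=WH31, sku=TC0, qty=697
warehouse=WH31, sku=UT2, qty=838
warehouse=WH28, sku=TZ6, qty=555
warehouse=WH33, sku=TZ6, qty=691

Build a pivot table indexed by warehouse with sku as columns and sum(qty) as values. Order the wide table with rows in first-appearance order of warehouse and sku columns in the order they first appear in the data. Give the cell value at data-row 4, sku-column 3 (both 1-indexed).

1233

With rows in first-appearance order of warehouse, row 4 is warehouse=WH30. sku columns in first-appearance order: TZ6, UT2, TC0, BP8; column 3 is TC0.
Long rows with warehouse=WH30, sku=TC0: 410 + 823 = 1233.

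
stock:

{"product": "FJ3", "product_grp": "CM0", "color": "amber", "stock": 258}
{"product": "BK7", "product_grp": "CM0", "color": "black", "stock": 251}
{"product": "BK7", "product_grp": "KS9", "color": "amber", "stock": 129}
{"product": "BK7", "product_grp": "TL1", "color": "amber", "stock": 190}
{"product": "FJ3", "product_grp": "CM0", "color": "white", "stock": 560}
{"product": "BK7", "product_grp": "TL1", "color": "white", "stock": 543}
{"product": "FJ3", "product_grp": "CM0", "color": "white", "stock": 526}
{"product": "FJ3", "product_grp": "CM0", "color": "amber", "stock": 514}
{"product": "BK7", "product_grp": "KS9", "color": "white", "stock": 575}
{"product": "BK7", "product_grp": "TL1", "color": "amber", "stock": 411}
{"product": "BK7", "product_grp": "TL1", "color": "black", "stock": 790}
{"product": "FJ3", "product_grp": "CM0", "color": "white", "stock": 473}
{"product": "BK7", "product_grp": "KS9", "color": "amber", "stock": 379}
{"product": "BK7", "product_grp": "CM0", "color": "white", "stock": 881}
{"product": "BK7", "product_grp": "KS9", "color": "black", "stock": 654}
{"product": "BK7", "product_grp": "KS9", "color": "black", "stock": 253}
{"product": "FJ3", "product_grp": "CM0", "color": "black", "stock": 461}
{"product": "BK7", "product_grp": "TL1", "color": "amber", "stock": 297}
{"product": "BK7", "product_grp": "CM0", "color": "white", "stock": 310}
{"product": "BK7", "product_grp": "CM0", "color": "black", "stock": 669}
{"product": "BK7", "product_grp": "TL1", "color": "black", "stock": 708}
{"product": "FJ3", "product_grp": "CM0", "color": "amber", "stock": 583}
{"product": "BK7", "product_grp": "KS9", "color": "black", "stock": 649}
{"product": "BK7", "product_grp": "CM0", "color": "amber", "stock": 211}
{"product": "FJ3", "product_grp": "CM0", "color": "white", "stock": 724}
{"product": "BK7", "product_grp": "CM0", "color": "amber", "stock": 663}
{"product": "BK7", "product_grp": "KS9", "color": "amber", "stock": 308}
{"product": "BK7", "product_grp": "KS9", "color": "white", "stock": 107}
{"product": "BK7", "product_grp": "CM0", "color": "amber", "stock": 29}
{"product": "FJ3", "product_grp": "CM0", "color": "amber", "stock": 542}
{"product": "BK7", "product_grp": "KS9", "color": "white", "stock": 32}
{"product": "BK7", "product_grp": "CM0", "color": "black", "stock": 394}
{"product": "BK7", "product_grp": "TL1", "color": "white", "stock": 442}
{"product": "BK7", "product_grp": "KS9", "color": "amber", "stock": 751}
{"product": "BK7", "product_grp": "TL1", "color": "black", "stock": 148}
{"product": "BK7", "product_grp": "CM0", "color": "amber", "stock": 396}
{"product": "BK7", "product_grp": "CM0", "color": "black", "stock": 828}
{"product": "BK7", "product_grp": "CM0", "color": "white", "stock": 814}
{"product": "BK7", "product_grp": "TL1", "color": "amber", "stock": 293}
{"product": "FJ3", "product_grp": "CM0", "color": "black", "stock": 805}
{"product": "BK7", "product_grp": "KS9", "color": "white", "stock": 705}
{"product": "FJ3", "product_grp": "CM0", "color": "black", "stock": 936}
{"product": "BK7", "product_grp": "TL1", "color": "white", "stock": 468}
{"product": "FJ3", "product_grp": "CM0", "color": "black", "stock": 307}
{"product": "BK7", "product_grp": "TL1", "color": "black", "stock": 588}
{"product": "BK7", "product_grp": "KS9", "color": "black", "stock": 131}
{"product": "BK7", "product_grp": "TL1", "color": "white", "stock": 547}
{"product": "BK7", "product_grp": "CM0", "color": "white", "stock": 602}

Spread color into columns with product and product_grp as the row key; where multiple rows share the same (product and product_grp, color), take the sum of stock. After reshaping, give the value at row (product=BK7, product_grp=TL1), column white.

Rows with product=BK7, product_grp=TL1 and color=white: stock values are 543, 442, 468, 547.
543 + 442 + 468 + 547 = 2000.

2000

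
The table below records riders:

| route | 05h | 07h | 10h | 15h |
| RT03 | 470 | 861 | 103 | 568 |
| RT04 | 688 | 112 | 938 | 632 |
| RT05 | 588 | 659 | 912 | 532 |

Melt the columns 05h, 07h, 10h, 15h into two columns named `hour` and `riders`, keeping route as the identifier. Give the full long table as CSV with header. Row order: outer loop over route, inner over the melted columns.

route,hour,riders
RT03,05h,470
RT03,07h,861
RT03,10h,103
RT03,15h,568
RT04,05h,688
RT04,07h,112
RT04,10h,938
RT04,15h,632
RT05,05h,588
RT05,07h,659
RT05,10h,912
RT05,15h,532

Each (route, column) pair becomes one row: 3 × 4 = 12 rows.
For example, (RT03, 05h) → riders=470.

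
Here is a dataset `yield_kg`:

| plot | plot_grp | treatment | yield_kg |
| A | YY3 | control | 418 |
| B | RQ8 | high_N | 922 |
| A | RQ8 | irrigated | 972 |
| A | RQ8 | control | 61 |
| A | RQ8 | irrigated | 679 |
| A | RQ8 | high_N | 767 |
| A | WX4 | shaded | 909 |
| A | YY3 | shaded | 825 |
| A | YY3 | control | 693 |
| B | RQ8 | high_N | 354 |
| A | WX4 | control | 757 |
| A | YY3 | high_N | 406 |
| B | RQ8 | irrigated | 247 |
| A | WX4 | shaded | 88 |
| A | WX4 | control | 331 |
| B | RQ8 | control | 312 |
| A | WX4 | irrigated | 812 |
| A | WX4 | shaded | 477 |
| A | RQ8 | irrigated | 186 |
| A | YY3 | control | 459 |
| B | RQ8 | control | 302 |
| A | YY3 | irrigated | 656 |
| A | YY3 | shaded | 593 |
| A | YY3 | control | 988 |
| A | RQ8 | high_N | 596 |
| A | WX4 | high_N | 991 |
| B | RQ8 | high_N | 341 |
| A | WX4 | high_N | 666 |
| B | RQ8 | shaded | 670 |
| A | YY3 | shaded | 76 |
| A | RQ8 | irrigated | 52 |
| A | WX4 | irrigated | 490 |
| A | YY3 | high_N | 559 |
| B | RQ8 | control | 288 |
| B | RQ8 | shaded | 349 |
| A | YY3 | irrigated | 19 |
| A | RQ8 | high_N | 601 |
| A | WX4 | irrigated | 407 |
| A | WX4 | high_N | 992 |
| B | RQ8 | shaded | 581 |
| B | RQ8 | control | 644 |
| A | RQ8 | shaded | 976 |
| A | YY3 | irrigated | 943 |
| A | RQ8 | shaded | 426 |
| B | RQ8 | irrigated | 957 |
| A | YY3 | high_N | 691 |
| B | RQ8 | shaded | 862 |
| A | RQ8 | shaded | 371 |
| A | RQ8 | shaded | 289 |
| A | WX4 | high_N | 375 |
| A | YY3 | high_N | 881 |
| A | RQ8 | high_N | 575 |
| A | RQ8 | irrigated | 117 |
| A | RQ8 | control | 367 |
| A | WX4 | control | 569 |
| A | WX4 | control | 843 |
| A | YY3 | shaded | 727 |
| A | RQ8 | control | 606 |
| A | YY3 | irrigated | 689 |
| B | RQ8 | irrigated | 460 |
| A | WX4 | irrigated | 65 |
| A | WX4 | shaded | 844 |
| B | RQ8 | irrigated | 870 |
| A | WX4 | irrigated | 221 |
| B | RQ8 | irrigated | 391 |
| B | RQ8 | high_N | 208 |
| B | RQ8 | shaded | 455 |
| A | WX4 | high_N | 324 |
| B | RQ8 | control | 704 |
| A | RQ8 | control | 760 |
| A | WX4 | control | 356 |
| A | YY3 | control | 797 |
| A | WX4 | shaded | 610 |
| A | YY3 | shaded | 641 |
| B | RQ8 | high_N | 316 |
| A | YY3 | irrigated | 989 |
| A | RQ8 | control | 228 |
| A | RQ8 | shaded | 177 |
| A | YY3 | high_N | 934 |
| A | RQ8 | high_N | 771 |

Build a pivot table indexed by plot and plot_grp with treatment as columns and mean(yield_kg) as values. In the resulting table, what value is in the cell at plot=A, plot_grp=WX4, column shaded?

Rows with plot=A, plot_grp=WX4 and treatment=shaded: yield_kg values are 909, 88, 477, 844, 610.
(909 + 88 + 477 + 844 + 610) / 5 = 585.60.

585.60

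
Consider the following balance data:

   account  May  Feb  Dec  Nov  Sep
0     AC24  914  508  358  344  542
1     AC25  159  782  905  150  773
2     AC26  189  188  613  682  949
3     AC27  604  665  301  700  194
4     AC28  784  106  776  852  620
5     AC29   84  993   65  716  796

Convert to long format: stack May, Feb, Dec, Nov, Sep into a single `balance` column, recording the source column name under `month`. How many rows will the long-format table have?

6 account values × 5 melted columns = 30 rows.

30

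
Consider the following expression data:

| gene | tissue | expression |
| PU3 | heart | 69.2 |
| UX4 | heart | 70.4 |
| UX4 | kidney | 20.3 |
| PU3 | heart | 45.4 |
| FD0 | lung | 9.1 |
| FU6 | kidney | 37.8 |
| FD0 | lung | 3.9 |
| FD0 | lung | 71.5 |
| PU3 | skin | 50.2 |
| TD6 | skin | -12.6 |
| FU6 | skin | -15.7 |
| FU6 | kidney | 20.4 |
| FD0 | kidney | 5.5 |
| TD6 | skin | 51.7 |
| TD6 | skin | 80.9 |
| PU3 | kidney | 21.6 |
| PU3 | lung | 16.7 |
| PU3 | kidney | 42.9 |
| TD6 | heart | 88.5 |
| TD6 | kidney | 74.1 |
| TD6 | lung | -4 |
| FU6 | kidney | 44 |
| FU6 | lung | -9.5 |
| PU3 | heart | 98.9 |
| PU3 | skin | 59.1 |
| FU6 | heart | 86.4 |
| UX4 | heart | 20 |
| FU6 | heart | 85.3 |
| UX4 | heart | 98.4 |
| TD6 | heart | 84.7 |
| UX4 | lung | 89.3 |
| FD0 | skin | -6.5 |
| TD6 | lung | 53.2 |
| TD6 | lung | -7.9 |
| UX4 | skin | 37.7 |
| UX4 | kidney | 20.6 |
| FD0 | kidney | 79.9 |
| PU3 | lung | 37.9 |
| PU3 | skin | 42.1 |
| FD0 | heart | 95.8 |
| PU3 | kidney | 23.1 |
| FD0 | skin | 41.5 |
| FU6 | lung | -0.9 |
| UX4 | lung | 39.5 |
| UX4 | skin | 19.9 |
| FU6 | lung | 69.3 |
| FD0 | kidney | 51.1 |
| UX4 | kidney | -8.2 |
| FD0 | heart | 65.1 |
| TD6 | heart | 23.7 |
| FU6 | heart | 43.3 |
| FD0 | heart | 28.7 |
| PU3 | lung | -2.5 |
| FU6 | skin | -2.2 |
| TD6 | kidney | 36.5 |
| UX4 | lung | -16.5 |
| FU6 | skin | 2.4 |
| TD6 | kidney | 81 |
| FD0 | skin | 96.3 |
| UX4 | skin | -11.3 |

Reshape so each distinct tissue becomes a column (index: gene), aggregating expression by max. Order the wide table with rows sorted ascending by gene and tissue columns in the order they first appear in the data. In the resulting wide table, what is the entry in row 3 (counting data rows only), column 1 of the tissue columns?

With rows sorted ascending by gene, row 3 is gene=PU3. tissue columns in first-appearance order: heart, kidney, lung, skin; column 1 is heart.
Long rows with gene=PU3, tissue=heart: max(69.2, 45.4, 98.9) = 98.9.

98.9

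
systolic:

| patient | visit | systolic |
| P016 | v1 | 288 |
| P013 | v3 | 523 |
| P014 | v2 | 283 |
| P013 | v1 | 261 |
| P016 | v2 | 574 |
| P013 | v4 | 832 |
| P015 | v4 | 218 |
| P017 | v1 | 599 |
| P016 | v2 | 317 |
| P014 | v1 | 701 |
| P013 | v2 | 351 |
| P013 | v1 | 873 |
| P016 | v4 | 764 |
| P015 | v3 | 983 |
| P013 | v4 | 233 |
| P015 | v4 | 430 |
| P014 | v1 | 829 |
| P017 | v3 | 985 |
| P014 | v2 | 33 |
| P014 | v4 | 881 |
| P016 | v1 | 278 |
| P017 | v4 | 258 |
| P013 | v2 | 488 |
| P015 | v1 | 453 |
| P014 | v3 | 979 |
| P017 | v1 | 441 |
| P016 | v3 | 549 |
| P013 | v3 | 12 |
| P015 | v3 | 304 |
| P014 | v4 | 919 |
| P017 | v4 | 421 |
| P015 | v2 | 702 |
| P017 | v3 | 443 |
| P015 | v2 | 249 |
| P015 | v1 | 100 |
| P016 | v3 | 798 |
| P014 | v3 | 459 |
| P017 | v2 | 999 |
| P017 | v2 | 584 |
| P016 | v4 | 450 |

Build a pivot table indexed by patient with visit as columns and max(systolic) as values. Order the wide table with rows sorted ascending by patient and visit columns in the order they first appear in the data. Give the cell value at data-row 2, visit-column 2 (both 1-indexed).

979

With rows sorted ascending by patient, row 2 is patient=P014. visit columns in first-appearance order: v1, v3, v2, v4; column 2 is v3.
Long rows with patient=P014, visit=v3: max(979, 459) = 979.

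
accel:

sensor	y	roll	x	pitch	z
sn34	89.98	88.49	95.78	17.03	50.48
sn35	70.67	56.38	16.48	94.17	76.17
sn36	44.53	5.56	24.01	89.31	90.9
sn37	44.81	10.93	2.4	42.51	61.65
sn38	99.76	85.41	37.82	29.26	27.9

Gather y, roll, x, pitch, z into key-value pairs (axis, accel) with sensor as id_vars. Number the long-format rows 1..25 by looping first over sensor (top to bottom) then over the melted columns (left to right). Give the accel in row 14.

89.31

25 rows total (5 × 5). Row 14: index ⌊(14-1)/5⌋ = 2 into sensor → sn36; (14-1) mod 5 = 3 into the melted columns → pitch.
So row 14 is (sn36, pitch, 89.31); accel = 89.31.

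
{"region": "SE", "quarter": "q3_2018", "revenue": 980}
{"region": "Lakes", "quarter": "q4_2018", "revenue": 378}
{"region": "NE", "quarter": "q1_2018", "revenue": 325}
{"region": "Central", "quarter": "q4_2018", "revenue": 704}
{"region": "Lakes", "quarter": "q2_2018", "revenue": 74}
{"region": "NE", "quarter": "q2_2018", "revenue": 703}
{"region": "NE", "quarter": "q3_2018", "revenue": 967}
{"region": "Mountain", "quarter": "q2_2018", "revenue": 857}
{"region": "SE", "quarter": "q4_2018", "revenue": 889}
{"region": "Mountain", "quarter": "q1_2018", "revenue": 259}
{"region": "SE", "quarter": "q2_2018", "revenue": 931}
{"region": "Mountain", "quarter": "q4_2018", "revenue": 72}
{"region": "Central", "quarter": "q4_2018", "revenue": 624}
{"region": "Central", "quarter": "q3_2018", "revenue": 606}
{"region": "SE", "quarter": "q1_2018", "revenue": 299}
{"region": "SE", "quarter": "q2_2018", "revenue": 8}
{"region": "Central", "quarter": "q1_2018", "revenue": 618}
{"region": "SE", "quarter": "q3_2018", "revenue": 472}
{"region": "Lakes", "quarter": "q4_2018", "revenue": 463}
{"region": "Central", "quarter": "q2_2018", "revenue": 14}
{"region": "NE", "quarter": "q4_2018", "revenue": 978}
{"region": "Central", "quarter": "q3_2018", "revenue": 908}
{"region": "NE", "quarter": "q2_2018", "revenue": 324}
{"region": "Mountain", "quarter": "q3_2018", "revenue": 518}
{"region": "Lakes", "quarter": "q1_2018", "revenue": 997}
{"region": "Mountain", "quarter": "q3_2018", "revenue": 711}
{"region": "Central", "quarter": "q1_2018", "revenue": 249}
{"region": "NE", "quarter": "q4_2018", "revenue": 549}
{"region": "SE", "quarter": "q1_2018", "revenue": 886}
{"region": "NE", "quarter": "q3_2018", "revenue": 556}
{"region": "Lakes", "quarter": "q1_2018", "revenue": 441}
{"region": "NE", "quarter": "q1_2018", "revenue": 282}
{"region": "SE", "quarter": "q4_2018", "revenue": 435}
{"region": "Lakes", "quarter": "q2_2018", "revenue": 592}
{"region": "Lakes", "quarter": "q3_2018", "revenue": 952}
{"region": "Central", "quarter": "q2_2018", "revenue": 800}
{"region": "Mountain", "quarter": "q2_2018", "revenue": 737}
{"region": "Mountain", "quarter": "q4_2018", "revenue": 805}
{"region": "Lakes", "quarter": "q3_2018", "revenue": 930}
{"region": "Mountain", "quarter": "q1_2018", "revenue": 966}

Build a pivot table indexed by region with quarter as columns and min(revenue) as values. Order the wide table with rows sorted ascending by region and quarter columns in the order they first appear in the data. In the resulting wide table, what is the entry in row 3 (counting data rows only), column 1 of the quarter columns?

With rows sorted ascending by region, row 3 is region=Mountain. quarter columns in first-appearance order: q3_2018, q4_2018, q1_2018, q2_2018; column 1 is q3_2018.
Long rows with region=Mountain, quarter=q3_2018: min(518, 711) = 518.

518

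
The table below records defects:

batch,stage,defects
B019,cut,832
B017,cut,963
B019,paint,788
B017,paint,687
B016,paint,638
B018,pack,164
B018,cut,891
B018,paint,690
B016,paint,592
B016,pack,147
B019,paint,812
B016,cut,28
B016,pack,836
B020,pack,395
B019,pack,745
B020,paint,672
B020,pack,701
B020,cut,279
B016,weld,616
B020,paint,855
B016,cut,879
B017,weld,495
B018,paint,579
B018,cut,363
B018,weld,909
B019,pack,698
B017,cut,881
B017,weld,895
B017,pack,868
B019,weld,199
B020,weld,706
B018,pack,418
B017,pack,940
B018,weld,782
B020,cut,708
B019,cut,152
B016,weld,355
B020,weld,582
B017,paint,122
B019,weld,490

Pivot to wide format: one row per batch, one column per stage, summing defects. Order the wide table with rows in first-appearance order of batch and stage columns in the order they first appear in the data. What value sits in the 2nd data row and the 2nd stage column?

809

With rows in first-appearance order of batch, row 2 is batch=B017. stage columns in first-appearance order: cut, paint, pack, weld; column 2 is paint.
Long rows with batch=B017, stage=paint: 687 + 122 = 809.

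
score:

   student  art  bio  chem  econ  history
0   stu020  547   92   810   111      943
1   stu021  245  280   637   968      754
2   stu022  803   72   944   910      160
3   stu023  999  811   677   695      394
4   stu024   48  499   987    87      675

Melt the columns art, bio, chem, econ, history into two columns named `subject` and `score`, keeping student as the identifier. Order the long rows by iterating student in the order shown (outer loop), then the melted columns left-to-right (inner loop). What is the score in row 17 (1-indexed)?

811

25 rows total (5 × 5). Row 17: index ⌊(17-1)/5⌋ = 3 into student → stu023; (17-1) mod 5 = 1 into the melted columns → bio.
So row 17 is (stu023, bio, 811); score = 811.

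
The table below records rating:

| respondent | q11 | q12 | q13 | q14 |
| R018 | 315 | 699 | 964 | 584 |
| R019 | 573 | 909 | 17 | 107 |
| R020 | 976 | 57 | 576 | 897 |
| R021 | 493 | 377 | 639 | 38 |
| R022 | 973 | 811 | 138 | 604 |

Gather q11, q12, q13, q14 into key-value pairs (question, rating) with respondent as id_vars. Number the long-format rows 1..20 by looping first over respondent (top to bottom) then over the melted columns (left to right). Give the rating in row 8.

107

20 rows total (5 × 4). Row 8: index ⌊(8-1)/4⌋ = 1 into respondent → R019; (8-1) mod 4 = 3 into the melted columns → q14.
So row 8 is (R019, q14, 107); rating = 107.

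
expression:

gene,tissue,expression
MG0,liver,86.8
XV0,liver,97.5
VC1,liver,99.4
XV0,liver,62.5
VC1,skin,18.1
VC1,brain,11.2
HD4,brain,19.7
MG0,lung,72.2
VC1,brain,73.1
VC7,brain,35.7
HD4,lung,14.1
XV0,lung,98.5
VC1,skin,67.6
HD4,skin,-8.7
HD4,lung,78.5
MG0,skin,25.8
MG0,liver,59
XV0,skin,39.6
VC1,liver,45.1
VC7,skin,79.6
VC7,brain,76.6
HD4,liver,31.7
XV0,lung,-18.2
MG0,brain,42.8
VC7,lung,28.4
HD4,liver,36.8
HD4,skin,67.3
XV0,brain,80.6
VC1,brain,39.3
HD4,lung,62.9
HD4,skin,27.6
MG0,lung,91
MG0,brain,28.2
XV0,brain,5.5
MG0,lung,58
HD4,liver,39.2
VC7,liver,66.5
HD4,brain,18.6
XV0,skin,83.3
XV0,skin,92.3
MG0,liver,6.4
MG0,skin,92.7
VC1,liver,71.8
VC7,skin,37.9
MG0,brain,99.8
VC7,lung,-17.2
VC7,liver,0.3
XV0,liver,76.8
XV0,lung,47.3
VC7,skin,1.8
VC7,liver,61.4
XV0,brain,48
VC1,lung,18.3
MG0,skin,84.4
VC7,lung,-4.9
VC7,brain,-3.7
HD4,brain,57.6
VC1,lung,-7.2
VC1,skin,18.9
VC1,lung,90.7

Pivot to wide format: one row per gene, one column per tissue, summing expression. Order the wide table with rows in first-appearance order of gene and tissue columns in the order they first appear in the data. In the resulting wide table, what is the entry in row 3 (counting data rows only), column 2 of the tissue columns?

104.6

With rows in first-appearance order of gene, row 3 is gene=VC1. tissue columns in first-appearance order: liver, skin, brain, lung; column 2 is skin.
Long rows with gene=VC1, tissue=skin: 18.1 + 67.6 + 18.9 = 104.6.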